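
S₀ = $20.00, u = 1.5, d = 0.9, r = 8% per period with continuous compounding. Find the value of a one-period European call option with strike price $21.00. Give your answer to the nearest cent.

$2.54

Risk-neutral probability p = (e^0.08 − 0.9)/(1.5 − 0.9) = 0.1833/0.6000 = 0.3055
Terminal stock prices: S_u = 30, S_d = 18
Terminal payoffs (S − K): max(9, 0) = 9, max(-3, 0) = 0
Node 0 (S = 20): V_0 = e^(−0.08)·[0.3055·9.0000 + 0.6945·0.0000] = 2.5379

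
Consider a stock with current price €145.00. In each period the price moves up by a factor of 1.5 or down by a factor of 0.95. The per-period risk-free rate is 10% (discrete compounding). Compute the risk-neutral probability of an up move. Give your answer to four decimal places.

p = 0.2727

Risk-neutral probability p = (1 + 0.1 − 0.95)/(1.5 − 0.95) = 0.1500/0.5500 = 0.2727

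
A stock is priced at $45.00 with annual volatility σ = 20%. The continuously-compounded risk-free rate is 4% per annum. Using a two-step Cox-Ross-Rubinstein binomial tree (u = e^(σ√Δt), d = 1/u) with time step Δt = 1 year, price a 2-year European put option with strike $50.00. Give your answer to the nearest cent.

$5.97

CRR parameters: u = e^(σ√Δt) = e^(0.2·√1) = 1.2214, d = 1/u = 0.8187
Per-period rate: rΔt = 0.04·1 = 0.04, so R = e^0.04 = 1.0408
Risk-neutral probability p = (e^0.04 − 0.8187)/(1.2214 − 0.8187) = 0.2221/0.4027 = 0.5515
Terminal stock prices: S_uu = 67.13, S_ud = 45, S_dd = 30.16
Terminal payoffs (K − S): max(-17.13, 0) = 0, max(5, 0) = 5, max(19.84, 0) = 19.84
Node u (S = 54.96): V_u = e^(−0.04)·[0.5515·0.0000 + 0.4485·5.0000] = 2.1545
Node d (S = 36.84): V_d = e^(−0.04)·[0.5515·5.0000 + 0.4485·19.8356] = 11.1966
Node 0 (S = 45): V_0 = e^(−0.04)·[0.5515·2.1545 + 0.4485·11.1966] = 5.9662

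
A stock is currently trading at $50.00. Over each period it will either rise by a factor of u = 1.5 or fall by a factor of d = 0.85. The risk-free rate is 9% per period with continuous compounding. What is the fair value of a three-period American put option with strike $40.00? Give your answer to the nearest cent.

$1.73

Risk-neutral probability p = (e^0.09 − 0.85)/(1.5 − 0.85) = 0.2442/0.6500 = 0.3757
Terminal stock prices: S_uuu = 168.8, S_uud = 95.62, S_udd = 54.19, S_ddd = 30.71
Terminal payoffs (K − S): max(-128.8, 0) = 0, max(-55.62, 0) = 0, max(-14.19, 0) = 0, max(9.294, 0) = 9.294
Node uu (S = 112.5): continuation = e^(−0.09)·[0.3757·0.0000 + 0.6243·0.0000] = 0.0000; exercise value = 0.0000 ≤ continuation, so V_uu = 0.0000
Node ud (S = 63.75): continuation = e^(−0.09)·[0.3757·0.0000 + 0.6243·0.0000] = 0.0000; exercise value = 0.0000 ≤ continuation, so V_ud = 0.0000
Node dd (S = 36.12): continuation = e^(−0.09)·[0.3757·0.0000 + 0.6243·9.2938] = 5.3031; exercise value = 3.8750 ≤ continuation, so V_dd = 5.3031
Node u (S = 75): continuation = e^(−0.09)·[0.3757·0.0000 + 0.6243·0.0000] = 0.0000; exercise value = 0.0000 ≤ continuation, so V_u = 0.0000
Node d (S = 42.5): continuation = e^(−0.09)·[0.3757·0.0000 + 0.6243·5.3031] = 3.0260; exercise value = 0.0000 ≤ continuation, so V_d = 3.0260
Node 0 (S = 50): continuation = e^(−0.09)·[0.3757·0.0000 + 0.6243·3.0260] = 1.7267; exercise value = 0.0000 ≤ continuation, so V_0 = 1.7267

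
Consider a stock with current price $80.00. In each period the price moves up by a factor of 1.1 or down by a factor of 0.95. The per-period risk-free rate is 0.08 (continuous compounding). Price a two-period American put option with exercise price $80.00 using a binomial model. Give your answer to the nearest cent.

$0.41

Risk-neutral probability p = (e^0.08 − 0.95)/(1.1 − 0.95) = 0.1333/0.1500 = 0.8886
Terminal stock prices: S_uu = 96.8, S_ud = 83.6, S_dd = 72.2
Terminal payoffs (K − S): max(-16.8, 0) = 0, max(-3.6, 0) = 0, max(7.8, 0) = 7.8
Node u (S = 88): continuation = e^(−0.08)·[0.8886·0.0000 + 0.1114·0.0000] = 0.0000; exercise value = 0.0000 ≤ continuation, so V_u = 0.0000
Node d (S = 76): continuation = e^(−0.08)·[0.8886·0.0000 + 0.1114·7.8000] = 0.8023; exercise value = 4.0000 > continuation, so V_d = 4.0000 (exercise)
Node 0 (S = 80): continuation = e^(−0.08)·[0.8886·0.0000 + 0.1114·4.0000] = 0.4114; exercise value = 0.0000 ≤ continuation, so V_0 = 0.4114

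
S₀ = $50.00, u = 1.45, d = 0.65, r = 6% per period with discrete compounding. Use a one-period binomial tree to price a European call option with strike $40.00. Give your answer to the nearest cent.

$15.71

Risk-neutral probability p = (1 + 0.06 − 0.65)/(1.45 − 0.65) = 0.4100/0.8000 = 0.5125
Terminal stock prices: S_u = 72.5, S_d = 32.5
Terminal payoffs (S − K): max(32.5, 0) = 32.5, max(-7.5, 0) = 0
Node 0 (S = 50): V_0 = 1/1.06·[0.5125·32.5000 + 0.4875·0.0000] = 15.7134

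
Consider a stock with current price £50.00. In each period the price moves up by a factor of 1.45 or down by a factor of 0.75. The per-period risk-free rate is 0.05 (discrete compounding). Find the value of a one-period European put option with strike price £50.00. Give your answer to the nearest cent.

Risk-neutral probability p = (1 + 0.05 − 0.75)/(1.45 − 0.75) = 0.3000/0.7000 = 0.4286
Terminal stock prices: S_u = 72.5, S_d = 37.5
Terminal payoffs (K − S): max(-22.5, 0) = 0, max(12.5, 0) = 12.5
Node 0 (S = 50): V_0 = 1/1.05·[0.4286·0.0000 + 0.5714·12.5000] = 6.8027

£6.80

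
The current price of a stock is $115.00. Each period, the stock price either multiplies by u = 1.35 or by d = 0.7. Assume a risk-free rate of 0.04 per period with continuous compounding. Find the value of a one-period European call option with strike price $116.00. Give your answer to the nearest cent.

$19.77

Risk-neutral probability p = (e^0.04 − 0.7)/(1.35 − 0.7) = 0.3408/0.6500 = 0.5243
Terminal stock prices: S_u = 155.2, S_d = 80.5
Terminal payoffs (S − K): max(39.25, 0) = 39.25, max(-35.5, 0) = 0
Node 0 (S = 115): V_0 = e^(−0.04)·[0.5243·39.2500 + 0.4757·0.0000] = 19.7728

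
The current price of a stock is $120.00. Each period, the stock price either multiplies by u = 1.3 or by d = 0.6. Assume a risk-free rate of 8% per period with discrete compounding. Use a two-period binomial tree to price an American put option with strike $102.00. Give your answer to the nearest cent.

$10.28

Risk-neutral probability p = (1 + 0.08 − 0.6)/(1.3 − 0.6) = 0.4800/0.7000 = 0.6857
Terminal stock prices: S_uu = 202.8, S_ud = 93.6, S_dd = 43.2
Terminal payoffs (K − S): max(-100.8, 0) = 0, max(8.4, 0) = 8.4, max(58.8, 0) = 58.8
Node u (S = 156): continuation = 1/1.08·[0.6857·0.0000 + 0.3143·8.4000] = 2.4444; exercise value = 0.0000 ≤ continuation, so V_u = 2.4444
Node d (S = 72): continuation = 1/1.08·[0.6857·8.4000 + 0.3143·58.8000] = 22.4444; exercise value = 30.0000 > continuation, so V_d = 30.0000 (exercise)
Node 0 (S = 120): continuation = 1/1.08·[0.6857·2.4444 + 0.3143·30.0000] = 10.2822; exercise value = 0.0000 ≤ continuation, so V_0 = 10.2822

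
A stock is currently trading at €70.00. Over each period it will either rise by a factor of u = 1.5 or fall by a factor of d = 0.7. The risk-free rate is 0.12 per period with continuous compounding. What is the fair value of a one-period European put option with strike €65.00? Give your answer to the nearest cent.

Risk-neutral probability p = (e^0.12 − 0.7)/(1.5 − 0.7) = 0.4275/0.8000 = 0.5344
Terminal stock prices: S_u = 105, S_d = 49
Terminal payoffs (K − S): max(-40, 0) = 0, max(16, 0) = 16
Node 0 (S = 70): V_0 = e^(−0.12)·[0.5344·0.0000 + 0.4656·16.0000] = 6.6076

€6.61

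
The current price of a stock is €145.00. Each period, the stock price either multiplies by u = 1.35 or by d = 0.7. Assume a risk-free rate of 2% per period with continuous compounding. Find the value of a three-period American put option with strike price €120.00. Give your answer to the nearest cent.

€17.86

Risk-neutral probability p = (e^0.02 − 0.7)/(1.35 − 0.7) = 0.3202/0.6500 = 0.4926
Terminal stock prices: S_uuu = 356.8, S_uud = 185, S_udd = 95.92, S_ddd = 49.73
Terminal payoffs (K − S): max(-236.8, 0) = 0, max(-64.98, 0) = 0, max(24.08, 0) = 24.08, max(70.27, 0) = 70.27
Node uu (S = 264.3): continuation = e^(−0.02)·[0.4926·0.0000 + 0.5074·0.0000] = 0.0000; exercise value = 0.0000 ≤ continuation, so V_uu = 0.0000
Node ud (S = 137): continuation = e^(−0.02)·[0.4926·0.0000 + 0.5074·24.0825] = 11.9771; exercise value = 0.0000 ≤ continuation, so V_ud = 11.9771
Node dd (S = 71.05): continuation = e^(−0.02)·[0.4926·24.0825 + 0.5074·70.2650] = 46.5738; exercise value = 48.9500 > continuation, so V_dd = 48.9500 (exercise)
Node u (S = 195.8): continuation = e^(−0.02)·[0.4926·0.0000 + 0.5074·11.9771] = 5.9566; exercise value = 0.0000 ≤ continuation, so V_u = 5.9566
Node d (S = 101.5): continuation = e^(−0.02)·[0.4926·11.9771 + 0.5074·48.9500] = 30.1279; exercise value = 18.5000 ≤ continuation, so V_d = 30.1279
Node 0 (S = 145): continuation = e^(−0.02)·[0.4926·5.9566 + 0.5074·30.1279] = 17.8599; exercise value = 0.0000 ≤ continuation, so V_0 = 17.8599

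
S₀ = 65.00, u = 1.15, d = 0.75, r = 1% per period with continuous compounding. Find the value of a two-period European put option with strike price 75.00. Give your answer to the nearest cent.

13.06

Risk-neutral probability p = (e^0.01 − 0.75)/(1.15 − 0.75) = 0.2601/0.4000 = 0.6501
Terminal stock prices: S_uu = 85.96, S_ud = 56.06, S_dd = 36.56
Terminal payoffs (K − S): max(-10.96, 0) = 0, max(18.94, 0) = 18.94, max(38.44, 0) = 38.44
Node u (S = 74.75): V_u = e^(−0.01)·[0.6501·0.0000 + 0.3499·18.9375] = 6.5598
Node d (S = 48.75): V_d = e^(−0.01)·[0.6501·18.9375 + 0.3499·38.4375] = 25.5037
Node 0 (S = 65): V_0 = e^(−0.01)·[0.6501·6.5598 + 0.3499·25.5037] = 13.0566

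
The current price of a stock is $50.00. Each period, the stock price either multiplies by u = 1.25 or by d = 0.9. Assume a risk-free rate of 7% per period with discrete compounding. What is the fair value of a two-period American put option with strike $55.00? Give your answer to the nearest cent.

$5.00

Risk-neutral probability p = (1 + 0.07 − 0.9)/(1.25 − 0.9) = 0.1700/0.3500 = 0.4857
Terminal stock prices: S_uu = 78.12, S_ud = 56.25, S_dd = 40.5
Terminal payoffs (K − S): max(-23.12, 0) = 0, max(-1.25, 0) = 0, max(14.5, 0) = 14.5
Node u (S = 62.5): continuation = 1/1.07·[0.4857·0.0000 + 0.5143·0.0000] = 0.0000; exercise value = 0.0000 ≤ continuation, so V_u = 0.0000
Node d (S = 45): continuation = 1/1.07·[0.4857·0.0000 + 0.5143·14.5000] = 6.9693; exercise value = 10.0000 > continuation, so V_d = 10.0000 (exercise)
Node 0 (S = 50): continuation = 1/1.07·[0.4857·0.0000 + 0.5143·10.0000] = 4.8064; exercise value = 5.0000 > continuation, so V_0 = 5.0000 (exercise)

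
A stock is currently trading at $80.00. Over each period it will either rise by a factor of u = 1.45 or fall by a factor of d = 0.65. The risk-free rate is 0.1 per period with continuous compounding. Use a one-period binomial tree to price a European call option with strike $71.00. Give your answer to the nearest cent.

$23.17

Risk-neutral probability p = (e^0.1 − 0.65)/(1.45 − 0.65) = 0.4552/0.8000 = 0.5690
Terminal stock prices: S_u = 116, S_d = 52
Terminal payoffs (S − K): max(45, 0) = 45, max(-19, 0) = 0
Node 0 (S = 80): V_0 = e^(−0.1)·[0.5690·45.0000 + 0.4310·0.0000] = 23.1669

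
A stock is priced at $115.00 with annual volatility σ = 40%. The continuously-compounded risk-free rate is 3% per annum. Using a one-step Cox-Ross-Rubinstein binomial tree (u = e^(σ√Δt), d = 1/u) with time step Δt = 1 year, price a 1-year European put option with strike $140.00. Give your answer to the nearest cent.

$34.29

CRR parameters: u = e^(σ√Δt) = e^(0.4·√1) = 1.4918, d = 1/u = 0.6703
Per-period rate: rΔt = 0.03·1 = 0.03, so R = e^0.03 = 1.0305
Risk-neutral probability p = (e^0.03 − 0.6703)/(1.4918 − 0.6703) = 0.3601/0.8215 = 0.4384
Terminal stock prices: S_u = 171.6, S_d = 77.09
Terminal payoffs (K − S): max(-31.56, 0) = 0, max(62.91, 0) = 62.91
Node 0 (S = 115): V_0 = e^(−0.03)·[0.4384·0.0000 + 0.5616·62.9132] = 34.2888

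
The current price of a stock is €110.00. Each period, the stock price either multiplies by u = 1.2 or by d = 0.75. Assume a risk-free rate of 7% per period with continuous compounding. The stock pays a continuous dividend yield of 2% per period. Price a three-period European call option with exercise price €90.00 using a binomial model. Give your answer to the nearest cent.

€34.72

Per-period risk-free factor R = e^0.07 = 1.0725; dividend-adjusted growth = e^(0.07−0.02) = 1.0513.
Risk-neutral probability p = (1.0513 − 0.75)/(1.2 − 0.75) = 0.3013/0.4500 = 0.6695
Terminal stock prices: S_uuu = 190.1, S_uud = 118.8, S_udd = 74.25, S_ddd = 46.41
Terminal payoffs (S − K): max(100.1, 0) = 100.1, max(28.8, 0) = 28.8, max(-15.75, 0) = 0, max(-43.59, 0) = 0
Node uu (S = 158.4): V_uu = e^(−0.07)·[0.6695·100.0800 + 0.3305·28.8000] = 71.3480
Node ud (S = 99): V_ud = e^(−0.07)·[0.6695·28.8000 + 0.3305·0.0000] = 17.9778
Node dd (S = 61.88): V_dd = e^(−0.07)·[0.6695·0.0000 + 0.3305·0.0000] = 0.0000
Node u (S = 132): V_u = e^(−0.07)·[0.6695·71.3480 + 0.3305·17.9778] = 50.0777
Node d (S = 82.5): V_d = e^(−0.07)·[0.6695·17.9778 + 0.3305·0.0000] = 11.2223
Node 0 (S = 110): V_0 = e^(−0.07)·[0.6695·50.0777 + 0.3305·11.2223] = 34.7183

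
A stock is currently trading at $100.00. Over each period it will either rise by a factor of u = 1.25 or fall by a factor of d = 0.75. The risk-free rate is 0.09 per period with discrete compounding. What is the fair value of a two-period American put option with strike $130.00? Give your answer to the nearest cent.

$30.00

Risk-neutral probability p = (1 + 0.09 − 0.75)/(1.25 − 0.75) = 0.3400/0.5000 = 0.6800
Terminal stock prices: S_uu = 156.2, S_ud = 93.75, S_dd = 56.25
Terminal payoffs (K − S): max(-26.25, 0) = 0, max(36.25, 0) = 36.25, max(73.75, 0) = 73.75
Node u (S = 125): continuation = 1/1.09·[0.6800·0.0000 + 0.3200·36.2500] = 10.6422; exercise value = 5.0000 ≤ continuation, so V_u = 10.6422
Node d (S = 75): continuation = 1/1.09·[0.6800·36.2500 + 0.3200·73.7500] = 44.2661; exercise value = 55.0000 > continuation, so V_d = 55.0000 (exercise)
Node 0 (S = 100): continuation = 1/1.09·[0.6800·10.6422 + 0.3200·55.0000] = 22.7860; exercise value = 30.0000 > continuation, so V_0 = 30.0000 (exercise)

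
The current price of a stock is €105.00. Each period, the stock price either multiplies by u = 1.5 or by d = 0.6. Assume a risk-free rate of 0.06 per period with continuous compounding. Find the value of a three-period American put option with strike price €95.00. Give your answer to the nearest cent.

€19.81

Risk-neutral probability p = (e^0.06 − 0.6)/(1.5 − 0.6) = 0.4618/0.9000 = 0.5132
Terminal stock prices: S_uuu = 354.4, S_uud = 141.8, S_udd = 56.7, S_ddd = 22.68
Terminal payoffs (K − S): max(-259.4, 0) = 0, max(-46.75, 0) = 0, max(38.3, 0) = 38.3, max(72.32, 0) = 72.32
Node uu (S = 236.2): continuation = e^(−0.06)·[0.5132·0.0000 + 0.4868·0.0000] = 0.0000; exercise value = 0.0000 ≤ continuation, so V_uu = 0.0000
Node ud (S = 94.5): continuation = e^(−0.06)·[0.5132·0.0000 + 0.4868·38.3000] = 17.5604; exercise value = 0.5000 ≤ continuation, so V_ud = 17.5604
Node dd (S = 37.8): continuation = e^(−0.06)·[0.5132·38.3000 + 0.4868·72.3200] = 51.6676; exercise value = 57.2000 > continuation, so V_dd = 57.2000 (exercise)
Node u (S = 157.5): continuation = e^(−0.06)·[0.5132·0.0000 + 0.4868·17.5604] = 8.0514; exercise value = 0.0000 ≤ continuation, so V_u = 8.0514
Node d (S = 63): continuation = e^(−0.06)·[0.5132·17.5604 + 0.4868·57.2000] = 34.7124; exercise value = 32.0000 ≤ continuation, so V_d = 34.7124
Node 0 (S = 105): continuation = e^(−0.06)·[0.5132·8.0514 + 0.4868·34.7124] = 19.8065; exercise value = 0.0000 ≤ continuation, so V_0 = 19.8065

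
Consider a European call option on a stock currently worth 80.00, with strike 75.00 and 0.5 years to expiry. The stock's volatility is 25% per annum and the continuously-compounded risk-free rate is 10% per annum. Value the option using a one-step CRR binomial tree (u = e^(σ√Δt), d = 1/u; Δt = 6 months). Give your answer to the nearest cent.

11.69

CRR parameters: u = e^(σ√Δt) = e^(0.25·√0.5) = 1.1934, d = 1/u = 0.8380
Per-period rate: rΔt = 0.1·0.5 = 0.05, so R = e^0.05 = 1.0513
Risk-neutral probability p = (e^0.05 − 0.8380)/(1.1934 − 0.8380) = 0.2133/0.3554 = 0.6002
Terminal stock prices: S_u = 95.47, S_d = 67.04
Terminal payoffs (S − K): max(20.47, 0) = 20.47, max(-7.963, 0) = 0
Node 0 (S = 80): V_0 = e^(−0.05)·[0.6002·20.4692 + 0.3998·0.0000] = 11.6861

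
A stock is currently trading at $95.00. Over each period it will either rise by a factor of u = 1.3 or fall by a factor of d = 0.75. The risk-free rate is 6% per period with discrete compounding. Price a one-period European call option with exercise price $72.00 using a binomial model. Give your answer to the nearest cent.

$27.38

Risk-neutral probability p = (1 + 0.06 − 0.75)/(1.3 − 0.75) = 0.3100/0.5500 = 0.5636
Terminal stock prices: S_u = 123.5, S_d = 71.25
Terminal payoffs (S − K): max(51.5, 0) = 51.5, max(-0.75, 0) = 0
Node 0 (S = 95): V_0 = 1/1.06·[0.5636·51.5000 + 0.4364·0.0000] = 27.3842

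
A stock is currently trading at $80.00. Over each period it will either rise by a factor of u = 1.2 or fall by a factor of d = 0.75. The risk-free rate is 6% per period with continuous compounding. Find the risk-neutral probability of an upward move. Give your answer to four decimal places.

p = 0.6930

Risk-neutral probability p = (e^0.06 − 0.75)/(1.2 − 0.75) = 0.3118/0.4500 = 0.6930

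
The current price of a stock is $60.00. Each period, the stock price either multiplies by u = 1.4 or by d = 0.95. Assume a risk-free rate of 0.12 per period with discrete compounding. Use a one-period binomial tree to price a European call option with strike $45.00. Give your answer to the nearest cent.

$19.82

Risk-neutral probability p = (1 + 0.12 − 0.95)/(1.4 − 0.95) = 0.1700/0.4500 = 0.3778
Terminal stock prices: S_u = 84, S_d = 57
Terminal payoffs (S − K): max(39, 0) = 39, max(12, 0) = 12
Node 0 (S = 60): V_0 = 1/1.12·[0.3778·39.0000 + 0.6222·12.0000] = 19.8214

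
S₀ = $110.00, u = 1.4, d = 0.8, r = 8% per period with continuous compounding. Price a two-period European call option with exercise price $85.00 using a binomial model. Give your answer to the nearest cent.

Risk-neutral probability p = (e^0.08 − 0.8)/(1.4 − 0.8) = 0.2833/0.6000 = 0.4721
Terminal stock prices: S_uu = 215.6, S_ud = 123.2, S_dd = 70.4
Terminal payoffs (S − K): max(130.6, 0) = 130.6, max(38.2, 0) = 38.2, max(-14.6, 0) = 0
Node u (S = 154): V_u = e^(−0.08)·[0.4721·130.6000 + 0.5279·38.2000] = 75.5351
Node d (S = 88): V_d = e^(−0.08)·[0.4721·38.2000 + 0.5279·0.0000] = 16.6493
Node 0 (S = 110): V_0 = e^(−0.08)·[0.4721·75.5351 + 0.5279·16.6493] = 41.0343

$41.03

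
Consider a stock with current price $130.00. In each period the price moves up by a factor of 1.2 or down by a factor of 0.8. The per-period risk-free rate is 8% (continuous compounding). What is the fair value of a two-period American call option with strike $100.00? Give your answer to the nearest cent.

Risk-neutral probability p = (e^0.08 − 0.8)/(1.2 − 0.8) = 0.2833/0.4000 = 0.7082
Terminal stock prices: S_uu = 187.2, S_ud = 124.8, S_dd = 83.2
Terminal payoffs (S − K): max(87.2, 0) = 87.2, max(24.8, 0) = 24.8, max(-16.8, 0) = 0
Node u (S = 156): continuation = e^(−0.08)·[0.7082·87.2000 + 0.2918·24.8000] = 63.6884; exercise value = 56.0000 ≤ continuation, so V_u = 63.6884
Node d (S = 104): continuation = e^(−0.08)·[0.7082·24.8000 + 0.2918·0.0000] = 16.2134; exercise value = 4.0000 ≤ continuation, so V_d = 16.2134
Node 0 (S = 130): continuation = e^(−0.08)·[0.7082·63.6884 + 0.2918·16.2134] = 46.0044; exercise value = 30.0000 ≤ continuation, so V_0 = 46.0044

$46.00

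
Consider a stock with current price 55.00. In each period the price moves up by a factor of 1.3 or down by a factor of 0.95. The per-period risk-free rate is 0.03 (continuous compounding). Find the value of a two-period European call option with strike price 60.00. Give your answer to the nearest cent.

Risk-neutral probability p = (e^0.03 − 0.95)/(1.3 − 0.95) = 0.0805/0.3500 = 0.2299
Terminal stock prices: S_uu = 92.95, S_ud = 67.92, S_dd = 49.64
Terminal payoffs (S − K): max(32.95, 0) = 32.95, max(7.925, 0) = 7.925, max(-10.36, 0) = 0
Node u (S = 71.5): V_u = e^(−0.03)·[0.2299·32.9500 + 0.7701·7.9250] = 13.2733
Node d (S = 52.25): V_d = e^(−0.03)·[0.2299·7.9250 + 0.7701·0.0000] = 1.7679
Node 0 (S = 55): V_0 = e^(−0.03)·[0.2299·13.2733 + 0.7701·1.7679] = 4.2822

4.28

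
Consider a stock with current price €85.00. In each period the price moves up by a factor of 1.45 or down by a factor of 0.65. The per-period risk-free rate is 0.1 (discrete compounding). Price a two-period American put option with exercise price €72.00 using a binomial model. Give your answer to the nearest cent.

€6.66

Risk-neutral probability p = (1 + 0.1 − 0.65)/(1.45 − 0.65) = 0.4500/0.8000 = 0.5625
Terminal stock prices: S_uu = 178.7, S_ud = 80.11, S_dd = 35.91
Terminal payoffs (K − S): max(-106.7, 0) = 0, max(-8.112, 0) = 0, max(36.09, 0) = 36.09
Node u (S = 123.2): continuation = 1/1.1·[0.5625·0.0000 + 0.4375·0.0000] = 0.0000; exercise value = 0.0000 ≤ continuation, so V_u = 0.0000
Node d (S = 55.25): continuation = 1/1.1·[0.5625·0.0000 + 0.4375·36.0875] = 14.3530; exercise value = 16.7500 > continuation, so V_d = 16.7500 (exercise)
Node 0 (S = 85): continuation = 1/1.1·[0.5625·0.0000 + 0.4375·16.7500] = 6.6619; exercise value = 0.0000 ≤ continuation, so V_0 = 6.6619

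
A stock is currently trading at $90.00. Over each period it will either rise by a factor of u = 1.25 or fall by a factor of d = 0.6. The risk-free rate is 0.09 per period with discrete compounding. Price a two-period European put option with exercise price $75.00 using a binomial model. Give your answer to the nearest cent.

$4.52

Risk-neutral probability p = (1 + 0.09 − 0.6)/(1.25 − 0.6) = 0.4900/0.6500 = 0.7538
Terminal stock prices: S_uu = 140.6, S_ud = 67.5, S_dd = 32.4
Terminal payoffs (K − S): max(-65.62, 0) = 0, max(7.5, 0) = 7.5, max(42.6, 0) = 42.6
Node u (S = 112.5): V_u = 1/1.09·[0.7538·0.0000 + 0.2462·7.5000] = 1.6937
Node d (S = 54): V_d = 1/1.09·[0.7538·7.5000 + 0.2462·42.6000] = 14.8073
Node 0 (S = 90): V_0 = 1/1.09·[0.7538·1.6937 + 0.2462·14.8073] = 4.5153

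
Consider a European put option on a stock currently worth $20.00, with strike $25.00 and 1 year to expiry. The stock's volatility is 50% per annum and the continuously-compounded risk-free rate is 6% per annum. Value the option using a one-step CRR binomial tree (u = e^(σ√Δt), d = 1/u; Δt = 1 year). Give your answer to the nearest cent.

$6.83

CRR parameters: u = e^(σ√Δt) = e^(0.5·√1) = 1.6487, d = 1/u = 0.6065
Per-period rate: rΔt = 0.06·1 = 0.06, so R = e^0.06 = 1.0618
Risk-neutral probability p = (e^0.06 − 0.6065)/(1.6487 − 0.6065) = 0.4553/1.0422 = 0.4369
Terminal stock prices: S_u = 32.97, S_d = 12.13
Terminal payoffs (K − S): max(-7.974, 0) = 0, max(12.87, 0) = 12.87
Node 0 (S = 20): V_0 = e^(−0.06)·[0.4369·0.0000 + 0.5631·12.8694] = 6.8250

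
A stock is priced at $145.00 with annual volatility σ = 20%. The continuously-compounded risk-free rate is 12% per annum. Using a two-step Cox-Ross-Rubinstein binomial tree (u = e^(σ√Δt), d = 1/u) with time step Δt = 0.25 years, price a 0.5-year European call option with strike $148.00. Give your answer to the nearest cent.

CRR parameters: u = e^(σ√Δt) = e^(0.2·√0.25) = 1.1052, d = 1/u = 0.9048
Per-period rate: rΔt = 0.12·0.25 = 0.03, so R = e^0.03 = 1.0305
Risk-neutral probability p = (e^0.03 − 0.9048)/(1.1052 − 0.9048) = 0.1256/0.2003 = 0.6270
Terminal stock prices: S_uu = 177.1, S_ud = 145, S_dd = 118.7
Terminal payoffs (S − K): max(29.1, 0) = 29.1, max(-3, 0) = 0, max(-29.28, 0) = 0
Node u (S = 160.2): V_u = e^(−0.03)·[0.6270·29.1034 + 0.3730·0.0000] = 17.7097
Node d (S = 131.2): V_d = e^(−0.03)·[0.6270·0.0000 + 0.3730·0.0000] = 0.0000
Node 0 (S = 145): V_0 = e^(−0.03)·[0.6270·17.7097 + 0.3730·0.0000] = 10.7765

$10.78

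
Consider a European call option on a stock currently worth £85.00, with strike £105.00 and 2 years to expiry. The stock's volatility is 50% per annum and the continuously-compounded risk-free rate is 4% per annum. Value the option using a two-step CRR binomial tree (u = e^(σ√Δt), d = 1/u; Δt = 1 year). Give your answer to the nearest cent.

CRR parameters: u = e^(σ√Δt) = e^(0.5·√1) = 1.6487, d = 1/u = 0.6065
Per-period rate: rΔt = 0.04·1 = 0.04, so R = e^0.04 = 1.0408
Risk-neutral probability p = (e^0.04 − 0.6065)/(1.6487 − 0.6065) = 0.4343/1.0422 = 0.4167
Terminal stock prices: S_uu = 231.1, S_ud = 85, S_dd = 31.27
Terminal payoffs (S − K): max(126.1, 0) = 126.1, max(-20, 0) = 0, max(-73.73, 0) = 0
Node u (S = 140.1): V_u = e^(−0.04)·[0.4167·126.0540 + 0.5833·0.0000] = 50.4670
Node d (S = 51.56): V_d = e^(−0.04)·[0.4167·0.0000 + 0.5833·0.0000] = 0.0000
Node 0 (S = 85): V_0 = e^(−0.04)·[0.4167·50.4670 + 0.5833·0.0000] = 20.2050

£20.20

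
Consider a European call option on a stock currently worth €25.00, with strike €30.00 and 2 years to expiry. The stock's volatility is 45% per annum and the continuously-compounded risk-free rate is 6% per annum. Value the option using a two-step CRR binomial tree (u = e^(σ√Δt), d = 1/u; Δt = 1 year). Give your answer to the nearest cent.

CRR parameters: u = e^(σ√Δt) = e^(0.45·√1) = 1.5683, d = 1/u = 0.6376
Per-period rate: rΔt = 0.06·1 = 0.06, so R = e^0.06 = 1.0618
Risk-neutral probability p = (e^0.06 − 0.6376)/(1.5683 − 0.6376) = 0.4242/0.9307 = 0.4558
Terminal stock prices: S_uu = 61.49, S_ud = 25, S_dd = 10.16
Terminal payoffs (S − K): max(31.49, 0) = 31.49, max(-5, 0) = 0, max(-19.84, 0) = 0
Node u (S = 39.21): V_u = e^(−0.06)·[0.4558·31.4901 + 0.5442·0.0000] = 13.5174
Node d (S = 15.94): V_d = e^(−0.06)·[0.4558·0.0000 + 0.5442·0.0000] = 0.0000
Node 0 (S = 25): V_0 = e^(−0.06)·[0.4558·13.5174 + 0.5442·0.0000] = 5.8025

€5.80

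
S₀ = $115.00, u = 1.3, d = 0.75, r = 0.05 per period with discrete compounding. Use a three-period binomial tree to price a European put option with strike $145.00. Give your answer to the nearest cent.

$25.62

Risk-neutral probability p = (1 + 0.05 − 0.75)/(1.3 − 0.75) = 0.3000/0.5500 = 0.5455
Terminal stock prices: S_uuu = 252.7, S_uud = 145.8, S_udd = 84.09, S_ddd = 48.52
Terminal payoffs (K − S): max(-107.7, 0) = 0, max(-0.7625, 0) = 0, max(60.91, 0) = 60.91, max(96.48, 0) = 96.48
Node uu (S = 194.4): V_uu = 1/1.05·[0.5455·0.0000 + 0.4545·0.0000] = 0.0000
Node ud (S = 112.1): V_ud = 1/1.05·[0.5455·0.0000 + 0.4545·60.9062] = 26.3663
Node dd (S = 64.69): V_dd = 1/1.05·[0.5455·60.9062 + 0.4545·96.4844] = 73.4077
Node u (S = 149.5): V_u = 1/1.05·[0.5455·0.0000 + 0.4545·26.3663] = 11.4140
Node d (S = 86.25): V_d = 1/1.05·[0.5455·26.3663 + 0.4545·73.4077] = 45.4750
Node 0 (S = 115): V_0 = 1/1.05·[0.5455·11.4140 + 0.4545·45.4750] = 25.6155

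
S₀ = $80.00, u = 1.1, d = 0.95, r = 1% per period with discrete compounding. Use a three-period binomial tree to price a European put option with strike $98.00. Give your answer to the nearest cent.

Risk-neutral probability p = (1 + 0.01 − 0.95)/(1.1 − 0.95) = 0.0600/0.1500 = 0.4000
Terminal stock prices: S_uuu = 106.5, S_uud = 91.96, S_udd = 79.42, S_ddd = 68.59
Terminal payoffs (K − S): max(-8.48, 0) = 0, max(6.04, 0) = 6.04, max(18.58, 0) = 18.58, max(29.41, 0) = 29.41
Node uu (S = 96.8): V_uu = 1/1.01·[0.4000·0.0000 + 0.6000·6.0400] = 3.5881
Node ud (S = 83.6): V_ud = 1/1.01·[0.4000·6.0400 + 0.6000·18.5800] = 13.4297
Node dd (S = 72.2): V_dd = 1/1.01·[0.4000·18.5800 + 0.6000·29.4100] = 24.8297
Node u (S = 88): V_u = 1/1.01·[0.4000·3.5881 + 0.6000·13.4297] = 9.3991
Node d (S = 76): V_d = 1/1.01·[0.4000·13.4297 + 0.6000·24.8297] = 20.0690
Node 0 (S = 80): V_0 = 1/1.01·[0.4000·9.3991 + 0.6000·20.0690] = 15.6446

$15.64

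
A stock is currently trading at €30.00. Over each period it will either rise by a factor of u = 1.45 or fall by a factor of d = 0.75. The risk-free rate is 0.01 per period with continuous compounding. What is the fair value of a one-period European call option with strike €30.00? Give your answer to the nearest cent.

Risk-neutral probability p = (e^0.01 − 0.75)/(1.45 − 0.75) = 0.2601/0.7000 = 0.3715
Terminal stock prices: S_u = 43.5, S_d = 22.5
Terminal payoffs (S − K): max(13.5, 0) = 13.5, max(-7.5, 0) = 0
Node 0 (S = 30): V_0 = e^(−0.01)·[0.3715·13.5000 + 0.6285·0.0000] = 4.9654

€4.97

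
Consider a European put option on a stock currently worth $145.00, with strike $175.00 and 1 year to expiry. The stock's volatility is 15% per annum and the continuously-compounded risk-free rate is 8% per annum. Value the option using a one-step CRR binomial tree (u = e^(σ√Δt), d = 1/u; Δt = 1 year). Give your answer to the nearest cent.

CRR parameters: u = e^(σ√Δt) = e^(0.15·√1) = 1.1618, d = 1/u = 0.8607
Per-period rate: rΔt = 0.08·1 = 0.08, so R = e^0.08 = 1.0833
Risk-neutral probability p = (e^0.08 − 0.8607)/(1.1618 − 0.8607) = 0.2226/0.3011 = 0.7392
Terminal stock prices: S_u = 168.5, S_d = 124.8
Terminal payoffs (K − S): max(6.534, 0) = 6.534, max(50.2, 0) = 50.2
Node 0 (S = 145): V_0 = e^(−0.08)·[0.7392·6.5340 + 0.2608·50.1973] = 16.5454

$16.55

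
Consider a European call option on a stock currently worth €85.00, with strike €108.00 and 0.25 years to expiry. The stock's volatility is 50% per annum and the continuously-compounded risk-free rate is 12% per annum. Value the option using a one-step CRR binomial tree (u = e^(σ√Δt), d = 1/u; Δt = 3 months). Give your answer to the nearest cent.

CRR parameters: u = e^(σ√Δt) = e^(0.5·√0.25) = 1.2840, d = 1/u = 0.7788
Per-period rate: rΔt = 0.12·0.25 = 0.03, so R = e^0.03 = 1.0305
Risk-neutral probability p = (e^0.03 − 0.7788)/(1.2840 − 0.7788) = 0.2517/0.5052 = 0.4981
Terminal stock prices: S_u = 109.1, S_d = 66.2
Terminal payoffs (S − K): max(1.142, 0) = 1.142, max(-41.8, 0) = 0
Node 0 (S = 85): V_0 = e^(−0.03)·[0.4981·1.1422 + 0.5019·0.0000] = 0.5521

€0.55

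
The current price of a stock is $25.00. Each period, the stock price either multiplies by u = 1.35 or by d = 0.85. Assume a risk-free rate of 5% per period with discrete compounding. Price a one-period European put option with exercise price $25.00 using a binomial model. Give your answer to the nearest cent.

$2.14

Risk-neutral probability p = (1 + 0.05 − 0.85)/(1.35 − 0.85) = 0.2000/0.5000 = 0.4000
Terminal stock prices: S_u = 33.75, S_d = 21.25
Terminal payoffs (K − S): max(-8.75, 0) = 0, max(3.75, 0) = 3.75
Node 0 (S = 25): V_0 = 1/1.05·[0.4000·0.0000 + 0.6000·3.7500] = 2.1429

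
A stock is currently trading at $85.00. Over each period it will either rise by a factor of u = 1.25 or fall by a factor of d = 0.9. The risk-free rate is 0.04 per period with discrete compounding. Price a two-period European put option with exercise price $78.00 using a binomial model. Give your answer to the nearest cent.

Risk-neutral probability p = (1 + 0.04 − 0.9)/(1.25 − 0.9) = 0.1400/0.3500 = 0.4000
Terminal stock prices: S_uu = 132.8, S_ud = 95.62, S_dd = 68.85
Terminal payoffs (K − S): max(-54.81, 0) = 0, max(-17.62, 0) = 0, max(9.15, 0) = 9.15
Node u (S = 106.2): V_u = 1/1.04·[0.4000·0.0000 + 0.6000·0.0000] = 0.0000
Node d (S = 76.5): V_d = 1/1.04·[0.4000·0.0000 + 0.6000·9.1500] = 5.2788
Node 0 (S = 85): V_0 = 1/1.04·[0.4000·0.0000 + 0.6000·5.2788] = 3.0455

$3.05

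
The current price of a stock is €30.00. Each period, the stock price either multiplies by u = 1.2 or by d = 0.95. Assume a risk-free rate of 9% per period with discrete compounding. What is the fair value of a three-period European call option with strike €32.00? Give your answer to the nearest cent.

Risk-neutral probability p = (1 + 0.09 − 0.95)/(1.2 − 0.95) = 0.1400/0.2500 = 0.5600
Terminal stock prices: S_uuu = 51.84, S_uud = 41.04, S_udd = 32.49, S_ddd = 25.72
Terminal payoffs (S − K): max(19.84, 0) = 19.84, max(9.04, 0) = 9.04, max(0.49, 0) = 0.49, max(-6.279, 0) = 0
Node uu (S = 43.2): V_uu = 1/1.09·[0.5600·19.8400 + 0.4400·9.0400] = 13.8422
Node ud (S = 34.2): V_ud = 1/1.09·[0.5600·9.0400 + 0.4400·0.4900] = 4.8422
Node dd (S = 27.07): V_dd = 1/1.09·[0.5600·0.4900 + 0.4400·0.0000] = 0.2517
Node u (S = 36): V_u = 1/1.09·[0.5600·13.8422 + 0.4400·4.8422] = 9.0662
Node d (S = 28.5): V_d = 1/1.09·[0.5600·4.8422 + 0.4400·0.2517] = 2.5894
Node 0 (S = 30): V_0 = 1/1.09·[0.5600·9.0662 + 0.4400·2.5894] = 5.7031

€5.70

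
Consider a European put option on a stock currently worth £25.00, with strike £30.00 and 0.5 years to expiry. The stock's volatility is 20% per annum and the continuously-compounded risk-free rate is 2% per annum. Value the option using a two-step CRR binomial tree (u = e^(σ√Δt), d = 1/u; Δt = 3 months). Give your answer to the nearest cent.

£4.83

CRR parameters: u = e^(σ√Δt) = e^(0.2·√0.25) = 1.1052, d = 1/u = 0.9048
Per-period rate: rΔt = 0.02·0.25 = 0.005, so R = e^0.005 = 1.0050
Risk-neutral probability p = (e^0.005 − 0.9048)/(1.1052 − 0.9048) = 0.1002/0.2003 = 0.5000
Terminal stock prices: S_uu = 30.54, S_ud = 25, S_dd = 20.47
Terminal payoffs (K − S): max(-0.5351, 0) = 0, max(5, 0) = 5, max(9.532, 0) = 9.532
Node u (S = 27.63): V_u = e^(−0.005)·[0.5000·0.0000 + 0.5000·5.0000] = 2.4873
Node d (S = 22.62): V_d = e^(−0.005)·[0.5000·5.0000 + 0.5000·9.5317] = 7.2294
Node 0 (S = 25): V_0 = e^(−0.005)·[0.5000·2.4873 + 0.5000·7.2294] = 4.8340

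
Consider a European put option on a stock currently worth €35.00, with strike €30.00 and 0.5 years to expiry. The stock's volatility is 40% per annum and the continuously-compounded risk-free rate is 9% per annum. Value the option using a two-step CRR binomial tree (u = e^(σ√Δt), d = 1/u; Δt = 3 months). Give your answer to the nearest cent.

€1.52

CRR parameters: u = e^(σ√Δt) = e^(0.4·√0.25) = 1.2214, d = 1/u = 0.8187
Per-period rate: rΔt = 0.09·0.25 = 0.0225, so R = e^0.0225 = 1.0228
Risk-neutral probability p = (e^0.0225 − 0.8187)/(1.2214 − 0.8187) = 0.2040/0.4027 = 0.5067
Terminal stock prices: S_uu = 52.21, S_ud = 35, S_dd = 23.46
Terminal payoffs (K − S): max(-22.21, 0) = 0, max(-5, 0) = 0, max(6.539, 0) = 6.539
Node u (S = 42.75): V_u = e^(−0.0225)·[0.5067·0.0000 + 0.4933·0.0000] = 0.0000
Node d (S = 28.66): V_d = e^(−0.0225)·[0.5067·0.0000 + 0.4933·6.5388] = 3.1540
Node 0 (S = 35): V_0 = e^(−0.0225)·[0.5067·0.0000 + 0.4933·3.1540] = 1.5213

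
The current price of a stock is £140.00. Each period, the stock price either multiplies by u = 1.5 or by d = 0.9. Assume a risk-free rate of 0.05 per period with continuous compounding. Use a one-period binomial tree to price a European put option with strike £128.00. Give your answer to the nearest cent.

£1.42

Risk-neutral probability p = (e^0.05 − 0.9)/(1.5 − 0.9) = 0.1513/0.6000 = 0.2521
Terminal stock prices: S_u = 210, S_d = 126
Terminal payoffs (K − S): max(-82, 0) = 0, max(2, 0) = 2
Node 0 (S = 140): V_0 = e^(−0.05)·[0.2521·0.0000 + 0.7479·2.0000] = 1.4228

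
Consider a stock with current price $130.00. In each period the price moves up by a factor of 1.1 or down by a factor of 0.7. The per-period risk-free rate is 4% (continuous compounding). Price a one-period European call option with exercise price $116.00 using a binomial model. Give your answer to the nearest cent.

Risk-neutral probability p = (e^0.04 − 0.7)/(1.1 − 0.7) = 0.3408/0.4000 = 0.8520
Terminal stock prices: S_u = 143, S_d = 91
Terminal payoffs (S − K): max(27, 0) = 27, max(-25, 0) = 0
Node 0 (S = 130): V_0 = e^(−0.04)·[0.8520·27.0000 + 0.1480·0.0000] = 22.1027

$22.10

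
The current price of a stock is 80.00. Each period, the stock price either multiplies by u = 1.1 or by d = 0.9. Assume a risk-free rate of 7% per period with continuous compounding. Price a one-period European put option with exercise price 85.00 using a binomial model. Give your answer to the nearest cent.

Risk-neutral probability p = (e^0.07 − 0.9)/(1.1 − 0.9) = 0.1725/0.2000 = 0.8625
Terminal stock prices: S_u = 88, S_d = 72
Terminal payoffs (K − S): max(-3, 0) = 0, max(13, 0) = 13
Node 0 (S = 80): V_0 = e^(−0.07)·[0.8625·0.0000 + 0.1375·13.0000] = 1.6662

1.67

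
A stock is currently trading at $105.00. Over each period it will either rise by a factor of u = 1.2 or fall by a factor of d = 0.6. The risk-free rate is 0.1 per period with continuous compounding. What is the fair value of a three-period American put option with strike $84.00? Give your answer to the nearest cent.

$3.92

Risk-neutral probability p = (e^0.1 − 0.6)/(1.2 − 0.6) = 0.5052/0.6000 = 0.8420
Terminal stock prices: S_uuu = 181.4, S_uud = 90.72, S_udd = 45.36, S_ddd = 22.68
Terminal payoffs (K − S): max(-97.44, 0) = 0, max(-6.72, 0) = 0, max(38.64, 0) = 38.64, max(61.32, 0) = 61.32
Node uu (S = 151.2): continuation = e^(−0.1)·[0.8420·0.0000 + 0.1580·0.0000] = 0.0000; exercise value = 0.0000 ≤ continuation, so V_uu = 0.0000
Node ud (S = 75.6): continuation = e^(−0.1)·[0.8420·0.0000 + 0.1580·38.6400] = 5.5258; exercise value = 8.4000 > continuation, so V_ud = 8.4000 (exercise)
Node dd (S = 37.8): continuation = e^(−0.1)·[0.8420·38.6400 + 0.1580·61.3200] = 38.2063; exercise value = 46.2000 > continuation, so V_dd = 46.2000 (exercise)
Node u (S = 126): continuation = e^(−0.1)·[0.8420·0.0000 + 0.1580·8.4000] = 1.2013; exercise value = 0.0000 ≤ continuation, so V_u = 1.2013
Node d (S = 63): continuation = e^(−0.1)·[0.8420·8.4000 + 0.1580·46.2000] = 13.0063; exercise value = 21.0000 > continuation, so V_d = 21.0000 (exercise)
Node 0 (S = 105): continuation = e^(−0.1)·[0.8420·1.2013 + 0.1580·21.0000] = 3.9183; exercise value = 0.0000 ≤ continuation, so V_0 = 3.9183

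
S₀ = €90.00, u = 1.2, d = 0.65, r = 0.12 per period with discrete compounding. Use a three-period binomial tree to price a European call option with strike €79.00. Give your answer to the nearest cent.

€35.18

Risk-neutral probability p = (1 + 0.12 − 0.65)/(1.2 − 0.65) = 0.4700/0.5500 = 0.8545
Terminal stock prices: S_uuu = 155.5, S_uud = 84.24, S_udd = 45.63, S_ddd = 24.72
Terminal payoffs (S − K): max(76.52, 0) = 76.52, max(5.24, 0) = 5.24, max(-33.37, 0) = 0, max(-54.28, 0) = 0
Node uu (S = 129.6): V_uu = 1/1.12·[0.8545·76.5200 + 0.1455·5.2400] = 59.0643
Node ud (S = 70.2): V_ud = 1/1.12·[0.8545·5.2400 + 0.1455·0.0000] = 3.9981
Node dd (S = 38.03): V_dd = 1/1.12·[0.8545·0.0000 + 0.1455·0.0000] = 0.0000
Node u (S = 108): V_u = 1/1.12·[0.8545·59.0643 + 0.1455·3.9981] = 45.5845
Node d (S = 58.5): V_d = 1/1.12·[0.8545·3.9981 + 0.1455·0.0000] = 3.0505
Node 0 (S = 90): V_0 = 1/1.12·[0.8545·45.5845 + 0.1455·3.0505] = 35.1766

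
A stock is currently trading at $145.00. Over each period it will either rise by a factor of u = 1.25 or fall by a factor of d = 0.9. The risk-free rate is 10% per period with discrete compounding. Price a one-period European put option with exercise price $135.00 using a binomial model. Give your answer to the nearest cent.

Risk-neutral probability p = (1 + 0.1 − 0.9)/(1.25 − 0.9) = 0.2000/0.3500 = 0.5714
Terminal stock prices: S_u = 181.2, S_d = 130.5
Terminal payoffs (K − S): max(-46.25, 0) = 0, max(4.5, 0) = 4.5
Node 0 (S = 145): V_0 = 1/1.1·[0.5714·0.0000 + 0.4286·4.5000] = 1.7532

$1.75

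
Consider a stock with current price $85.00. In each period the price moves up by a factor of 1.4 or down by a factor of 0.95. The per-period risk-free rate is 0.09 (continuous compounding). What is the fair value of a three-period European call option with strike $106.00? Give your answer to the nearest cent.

Risk-neutral probability p = (e^0.09 − 0.95)/(1.4 − 0.95) = 0.1442/0.4500 = 0.3204
Terminal stock prices: S_uuu = 233.2, S_uud = 158.3, S_udd = 107.4, S_ddd = 72.88
Terminal payoffs (S − K): max(127.2, 0) = 127.2, max(52.27, 0) = 52.27, max(1.397, 0) = 1.397, max(-33.12, 0) = 0
Node uu (S = 166.6): V_uu = e^(−0.09)·[0.3204·127.2400 + 0.6796·52.2700] = 69.7233
Node ud (S = 113): V_ud = e^(−0.09)·[0.3204·52.2700 + 0.6796·1.3975] = 16.1733
Node dd (S = 76.71): V_dd = e^(−0.09)·[0.3204·1.3975 + 0.6796·0.0000] = 0.4092
Node u (S = 119): V_u = e^(−0.09)·[0.3204·69.7233 + 0.6796·16.1733] = 30.4614
Node d (S = 80.75): V_d = e^(−0.09)·[0.3204·16.1733 + 0.6796·0.4092] = 4.9899
Node 0 (S = 85): V_0 = e^(−0.09)·[0.3204·30.4614 + 0.6796·4.9899] = 12.0188

$12.02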